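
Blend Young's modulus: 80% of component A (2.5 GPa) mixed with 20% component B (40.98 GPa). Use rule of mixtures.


Formula: Blend property = (fraction_A * property_A) + (fraction_B * property_B)
Step 1: Contribution A = 80/100 * 2.5 GPa = 2.0 GPa
Step 2: Contribution B = 20/100 * 40.98 GPa = 8.196 GPa
Step 3: Blend Young's modulus = 2.0 + 8.196 = 10.196 GPa

10.196 GPa


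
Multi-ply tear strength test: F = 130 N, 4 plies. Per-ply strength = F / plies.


Formula: Per-ply strength = Total force / Number of plies
Per-ply = 130 N / 4
Per-ply = 32.5 N

32.5 N


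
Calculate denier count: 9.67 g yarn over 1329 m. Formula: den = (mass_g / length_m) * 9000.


Formula: den = (mass_g / length_m) * 9000
Substituting: den = (9.67 / 1329) * 9000
Intermediate: 9.67 / 1329 = 0.00727615 g/m
den = 0.00727615 * 9000 = 65.5 denier

65.5 denier


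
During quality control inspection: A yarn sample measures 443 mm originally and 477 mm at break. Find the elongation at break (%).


Formula: Elongation (%) = ((L_break - L0) / L0) * 100
Step 1: Extension = 477 - 443 = 34 mm
Step 2: Elongation = (34 / 443) * 100
Step 3: Elongation = 0.076749 * 100 = 7.6749% ≈ 7.7%

7.7%


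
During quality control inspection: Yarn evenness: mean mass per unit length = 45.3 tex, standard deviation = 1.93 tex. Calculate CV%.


Formula: CV% = (standard deviation / mean) * 100
Step 1: Ratio = 1.93 / 45.3 = 0.042605
Step 2: CV% = 0.042605 * 100 = 4.2605% ≈ 4.3%

4.3%


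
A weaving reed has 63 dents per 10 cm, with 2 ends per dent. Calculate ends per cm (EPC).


Formula: EPC = (dents per 10 cm * ends per dent) / 10
Step 1: Total ends per 10 cm = 63 * 2 = 126
Step 2: EPC = 126 / 10 = 12.6 ends/cm

12.6 ends/cm


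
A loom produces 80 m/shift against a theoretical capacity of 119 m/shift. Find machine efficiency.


Formula: Efficiency% = (Actual output / Theoretical output) * 100
Efficiency% = (80 / 119) * 100
Efficiency% = 0.672269 * 100 = 67.2269% ≈ 67.2%

67.2%


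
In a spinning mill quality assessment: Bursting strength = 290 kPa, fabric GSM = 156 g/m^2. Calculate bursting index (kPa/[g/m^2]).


Formula: Bursting Index = Bursting Strength / Fabric GSM
BI = 290 kPa / 156 g/m^2
BI = 1.859 kPa/(g/m^2)

1.859 kPa/(g/m^2)


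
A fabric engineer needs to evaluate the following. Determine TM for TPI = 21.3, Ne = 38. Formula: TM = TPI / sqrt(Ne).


Formula: TM = TPI / sqrt(Ne)
Step 1: sqrt(Ne) = sqrt(38) = 6.1644
Step 2: TM = 21.3 / 6.1644 = 3.46

3.46 TM


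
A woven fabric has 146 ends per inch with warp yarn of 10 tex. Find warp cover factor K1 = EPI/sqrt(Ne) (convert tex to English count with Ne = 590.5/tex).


Formula: K1 = EPI / sqrt(Ne), with Ne = 590.5 / tex_warp
Step 1: Ne = 590.5 / 10 = 59.05
Step 2: sqrt(Ne) = sqrt(59.05) = 7.6844
Step 3: K1 = 146 / 7.6844 = 19.0

19.0


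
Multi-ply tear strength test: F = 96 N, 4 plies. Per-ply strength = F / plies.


Formula: Per-ply strength = Total force / Number of plies
Per-ply = 96 N / 4
Per-ply = 24 N

24 N


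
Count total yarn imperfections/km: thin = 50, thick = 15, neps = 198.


Formula: Total = thin places + thick places + neps
Total = 50 + 15 + 198
Total = 263 imperfections/km

263 imperfections/km


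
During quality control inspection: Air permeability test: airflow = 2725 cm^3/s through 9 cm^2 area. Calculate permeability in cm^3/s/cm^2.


Formula: Air Permeability = Airflow / Test Area
AP = 2725 cm^3/s / 9 cm^2
AP = 302.8 cm^3/s/cm^2

302.8 cm^3/s/cm^2


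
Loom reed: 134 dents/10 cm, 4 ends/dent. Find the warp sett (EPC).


Formula: EPC = (dents per 10 cm * ends per dent) / 10
Step 1: Total ends per 10 cm = 134 * 4 = 536
Step 2: EPC = 536 / 10 = 53.6 ends/cm

53.6 ends/cm


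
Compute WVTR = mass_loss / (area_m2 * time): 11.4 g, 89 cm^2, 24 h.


Formula: WVTR = mass_loss / (area * time)
Step 1: Convert area: 89 cm^2 = 0.0089 m^2
Step 2: WVTR = 11.4 g / (0.0089 m^2 * 24 h)
Step 3: WVTR = 11.4 / 0.2136 = 53.4 g/m^2/h

53.4 g/m^2/h


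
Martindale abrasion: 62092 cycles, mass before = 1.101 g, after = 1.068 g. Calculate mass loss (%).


Formula: Mass loss% = ((m_before - m_after) / m_before) * 100
Step 1: Mass loss = 1.101 - 1.068 = 0.033 g
Step 2: Ratio = 0.033 / 1.101 = 0.0299728
Step 3: Mass loss% = 0.0299728 * 100 = 2.99728% ≈ 3.00%

3.00%


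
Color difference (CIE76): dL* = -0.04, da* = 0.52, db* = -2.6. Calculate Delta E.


Formula: Delta E = sqrt(dL*^2 + da*^2 + db*^2)
Step 1: dL*^2 = (-0.04)^2 = 0.0016
Step 2: da*^2 = 0.52^2 = 0.2704
Step 3: db*^2 = (-2.6)^2 = 6.76
Step 4: Sum = 0.0016 + 0.2704 + 6.76 = 7.032
Step 5: Delta E = sqrt(7.032) = 2.65

2.65 Delta E


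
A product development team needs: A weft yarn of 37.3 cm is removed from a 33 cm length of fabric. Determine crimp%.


Formula: Crimp% = ((L_yarn - L_fabric) / L_fabric) * 100
Step 1: Extension = 37.3 - 33 = 4.3 cm
Step 2: Crimp% = (4.3 / 33) * 100
Step 3: Crimp% = 0.130303 * 100 = 13.0303% ≈ 13.0%

13.0%


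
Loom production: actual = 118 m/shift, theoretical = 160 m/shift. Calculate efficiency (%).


Formula: Efficiency% = (Actual output / Theoretical output) * 100
Efficiency% = (118 / 160) * 100
Efficiency% = 0.7375 * 100 = 73.75% ≈ 73.8%

73.8%


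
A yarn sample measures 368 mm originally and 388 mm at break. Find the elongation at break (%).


Formula: Elongation (%) = ((L_break - L0) / L0) * 100
Step 1: Extension = 388 - 368 = 20 mm
Step 2: Elongation = (20 / 368) * 100
Step 3: Elongation = 0.054348 * 100 = 5.4348% ≈ 5.4%

5.4%


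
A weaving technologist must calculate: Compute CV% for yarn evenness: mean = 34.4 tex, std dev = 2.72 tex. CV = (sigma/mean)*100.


Formula: CV% = (standard deviation / mean) * 100
Step 1: Ratio = 2.72 / 34.4 = 0.07907
Step 2: CV% = 0.07907 * 100 = 7.907% ≈ 7.9%

7.9%


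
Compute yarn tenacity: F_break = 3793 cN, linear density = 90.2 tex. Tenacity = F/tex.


Formula: Tenacity = Breaking force / Linear density
Tenacity = 3793 cN / 90.2 tex
Tenacity = 42.05 cN/tex

42.05 cN/tex


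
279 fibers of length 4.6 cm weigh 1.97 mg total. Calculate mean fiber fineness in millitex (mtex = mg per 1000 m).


Formula: fineness (mtex) = mass (mg) / total length (km) = (mass_mg / total_length_m) * 1000
Step 1: Convert fiber length: 4.6 cm = 0.046 m
Step 2: Total fiber length = 279 * 0.046 = 12.834 m
Step 3: Linear density = 1.97 mg / 12.834 m = 0.1535 mg/m
Step 4: fineness = 0.1535 * 1000 = 153.5 mtex

153.5 mtex


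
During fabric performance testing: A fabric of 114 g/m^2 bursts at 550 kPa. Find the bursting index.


Formula: Bursting Index = Bursting Strength / Fabric GSM
BI = 550 kPa / 114 g/m^2
BI = 4.825 kPa/(g/m^2)

4.825 kPa/(g/m^2)


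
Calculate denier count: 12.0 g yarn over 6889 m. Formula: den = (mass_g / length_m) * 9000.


Formula: den = (mass_g / length_m) * 9000
Substituting: den = (12.0 / 6889) * 9000
Intermediate: 12.0 / 6889 = 0.00174191 g/m
den = 0.00174191 * 9000 = 15.7 denier

15.7 denier


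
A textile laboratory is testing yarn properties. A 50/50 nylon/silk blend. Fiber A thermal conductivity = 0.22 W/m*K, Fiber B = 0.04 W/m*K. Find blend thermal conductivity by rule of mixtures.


Formula: Blend property = (fraction_A * property_A) + (fraction_B * property_B)
Step 1: Contribution A = 50/100 * 0.22 W/m*K = 0.11 W/m*K
Step 2: Contribution B = 50/100 * 0.04 W/m*K = 0.02 W/m*K
Step 3: Blend thermal conductivity = 0.11 + 0.02 = 0.13 W/m*K

0.13 W/m*K


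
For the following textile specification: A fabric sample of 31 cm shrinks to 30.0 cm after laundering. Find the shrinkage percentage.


Formula: Shrinkage% = ((L_before - L_after) / L_before) * 100
Step 1: Shrinkage = 31 - 30.0 = 1.0 cm
Step 2: Shrinkage% = (1.0 / 31) * 100
Step 3: Shrinkage% = 0.032258 * 100 = 3.2258% ≈ 3.2%

3.2%


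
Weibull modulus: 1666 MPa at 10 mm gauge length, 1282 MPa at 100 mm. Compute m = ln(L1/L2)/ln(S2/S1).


Formula: m = ln(L1/L2) / ln(S2/S1)
Step 1: ln(L1/L2) = ln(10/100) = -2.30259
Step 2: S2/S1 = 1282/1666 = 0.76951
Step 3: ln(S2/S1) = ln(0.76951) = -0.26200
Step 4: m = -2.30259 / -0.26200 = 8.79

8.79 (Weibull m)


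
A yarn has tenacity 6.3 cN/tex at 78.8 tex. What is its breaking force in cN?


Formula: Breaking force = Tenacity * Linear density
F = 6.3 cN/tex * 78.8 tex
F = 496.44 cN

496.44 cN


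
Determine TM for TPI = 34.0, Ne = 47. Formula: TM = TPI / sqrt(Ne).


Formula: TM = TPI / sqrt(Ne)
Step 1: sqrt(Ne) = sqrt(47) = 6.8557
Step 2: TM = 34.0 / 6.8557 = 4.96

4.96 TM


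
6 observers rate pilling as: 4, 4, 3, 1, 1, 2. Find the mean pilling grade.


Formula: Mean = sum / count
Sum = 4 + 4 + 3 + 1 + 1 + 2 = 15
Mean = 15 / 6 = 2.5

2.5


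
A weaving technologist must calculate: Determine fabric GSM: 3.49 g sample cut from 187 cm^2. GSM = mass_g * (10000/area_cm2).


Formula: GSM = mass_g / area_m2
Step 1: Convert area: 187 cm^2 = 187 / 10000 = 0.0187 m^2
Step 2: GSM = 3.49 g / 0.0187 m^2 = 186.6 g/m^2

186.6 g/m^2


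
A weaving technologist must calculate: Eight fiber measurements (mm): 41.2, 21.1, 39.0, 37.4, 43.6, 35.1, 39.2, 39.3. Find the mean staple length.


Formula: Mean = sum of lengths / count
Sum = 41.2 + 21.1 + 39.0 + 37.4 + 43.6 + 35.1 + 39.2 + 39.3
Sum = 295.9 mm
Mean = 295.9 / 8 = 36.99 mm

36.99 mm


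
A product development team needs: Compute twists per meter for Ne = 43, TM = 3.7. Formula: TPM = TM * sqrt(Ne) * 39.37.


Formula: TPM = TM * sqrt(Ne) * 39.37
Step 1: sqrt(Ne) = sqrt(43) = 6.5574
Step 2: TM * sqrt(Ne) = 3.7 * 6.5574 = 24.2624
Step 3: TPM = 24.2624 * 39.37 = 955 twists/m

955 twists/m


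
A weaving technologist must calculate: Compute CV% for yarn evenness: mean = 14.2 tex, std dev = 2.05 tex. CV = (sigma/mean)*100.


Formula: CV% = (standard deviation / mean) * 100
Step 1: Ratio = 2.05 / 14.2 = 0.144366
Step 2: CV% = 0.144366 * 100 = 14.4366% ≈ 14.4%

14.4%


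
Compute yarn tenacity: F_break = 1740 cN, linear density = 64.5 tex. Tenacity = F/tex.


Formula: Tenacity = Breaking force / Linear density
Tenacity = 1740 cN / 64.5 tex
Tenacity = 26.98 cN/tex

26.98 cN/tex


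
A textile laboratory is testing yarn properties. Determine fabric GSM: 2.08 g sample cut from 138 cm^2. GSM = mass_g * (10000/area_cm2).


Formula: GSM = mass_g / area_m2
Step 1: Convert area: 138 cm^2 = 138 / 10000 = 0.0138 m^2
Step 2: GSM = 2.08 g / 0.0138 m^2 = 150.7 g/m^2

150.7 g/m^2


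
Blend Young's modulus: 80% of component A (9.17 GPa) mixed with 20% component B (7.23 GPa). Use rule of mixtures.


Formula: Blend property = (fraction_A * property_A) + (fraction_B * property_B)
Step 1: Contribution A = 80/100 * 9.17 GPa = 7.336 GPa
Step 2: Contribution B = 20/100 * 7.23 GPa = 1.446 GPa
Step 3: Blend Young's modulus = 7.336 + 1.446 = 8.782 GPa

8.782 GPa


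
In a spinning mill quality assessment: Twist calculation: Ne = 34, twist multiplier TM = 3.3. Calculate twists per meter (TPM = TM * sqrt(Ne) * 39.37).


Formula: TPM = TM * sqrt(Ne) * 39.37
Step 1: sqrt(Ne) = sqrt(34) = 5.831
Step 2: TM * sqrt(Ne) = 3.3 * 5.831 = 19.2423
Step 3: TPM = 19.2423 * 39.37 = 758 twists/m

758 twists/m


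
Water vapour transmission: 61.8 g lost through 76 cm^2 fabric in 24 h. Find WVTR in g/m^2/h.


Formula: WVTR = mass_loss / (area * time)
Step 1: Convert area: 76 cm^2 = 0.0076 m^2
Step 2: WVTR = 61.8 g / (0.0076 m^2 * 24 h)
Step 3: WVTR = 61.8 / 0.1824 = 338.8 g/m^2/h

338.8 g/m^2/h


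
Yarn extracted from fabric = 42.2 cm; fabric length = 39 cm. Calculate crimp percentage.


Formula: Crimp% = ((L_yarn - L_fabric) / L_fabric) * 100
Step 1: Extension = 42.2 - 39 = 3.2 cm
Step 2: Crimp% = (3.2 / 39) * 100
Step 3: Crimp% = 0.082051 * 100 = 8.2051% ≈ 8.2%

8.2%


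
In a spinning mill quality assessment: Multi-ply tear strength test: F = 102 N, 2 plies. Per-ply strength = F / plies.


Formula: Per-ply strength = Total force / Number of plies
Per-ply = 102 N / 2
Per-ply = 51 N

51 N


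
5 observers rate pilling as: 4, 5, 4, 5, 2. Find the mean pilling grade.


Formula: Mean = sum / count
Sum = 4 + 5 + 4 + 5 + 2 = 20
Mean = 20 / 5 = 4.0

4.0


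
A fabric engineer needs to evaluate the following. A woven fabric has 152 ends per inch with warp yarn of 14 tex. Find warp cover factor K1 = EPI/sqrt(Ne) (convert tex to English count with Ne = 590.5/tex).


Formula: K1 = EPI / sqrt(Ne), with Ne = 590.5 / tex_warp
Step 1: Ne = 590.5 / 14 = 42.179
Step 2: sqrt(Ne) = sqrt(42.179) = 6.4945
Step 3: K1 = 152 / 6.4945 = 23.4

23.4


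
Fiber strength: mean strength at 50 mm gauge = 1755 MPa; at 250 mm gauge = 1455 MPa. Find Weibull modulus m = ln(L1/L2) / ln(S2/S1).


Formula: m = ln(L1/L2) / ln(S2/S1)
Step 1: ln(L1/L2) = ln(50/250) = -1.60944
Step 2: S2/S1 = 1455/1755 = 0.82906
Step 3: ln(S2/S1) = ln(0.82906) = -0.18746
Step 4: m = -1.60944 / -0.18746 = 8.59

8.59 (Weibull m)


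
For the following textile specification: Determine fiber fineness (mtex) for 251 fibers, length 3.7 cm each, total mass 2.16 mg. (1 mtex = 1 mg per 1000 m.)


Formula: fineness (mtex) = mass (mg) / total length (km) = (mass_mg / total_length_m) * 1000
Step 1: Convert fiber length: 3.7 cm = 0.037 m
Step 2: Total fiber length = 251 * 0.037 = 9.287 m
Step 3: Linear density = 2.16 mg / 9.287 m = 0.2326 mg/m
Step 4: fineness = 0.2326 * 1000 = 232.6 mtex

232.6 mtex


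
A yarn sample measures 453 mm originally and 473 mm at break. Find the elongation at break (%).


Formula: Elongation (%) = ((L_break - L0) / L0) * 100
Step 1: Extension = 473 - 453 = 20 mm
Step 2: Elongation = (20 / 453) * 100
Step 3: Elongation = 0.04415 * 100 = 4.415% ≈ 4.4%

4.4%


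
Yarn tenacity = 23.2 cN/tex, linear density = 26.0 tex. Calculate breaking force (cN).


Formula: Breaking force = Tenacity * Linear density
F = 23.2 cN/tex * 26.0 tex
F = 603.20 cN

603.20 cN


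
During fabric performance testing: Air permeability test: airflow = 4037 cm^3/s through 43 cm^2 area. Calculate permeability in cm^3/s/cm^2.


Formula: Air Permeability = Airflow / Test Area
AP = 4037 cm^3/s / 43 cm^2
AP = 93.9 cm^3/s/cm^2

93.9 cm^3/s/cm^2


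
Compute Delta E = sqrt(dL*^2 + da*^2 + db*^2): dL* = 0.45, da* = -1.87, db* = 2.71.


Formula: Delta E = sqrt(dL*^2 + da*^2 + db*^2)
Step 1: dL*^2 = 0.45^2 = 0.2025
Step 2: da*^2 = (-1.87)^2 = 3.4969
Step 3: db*^2 = 2.71^2 = 7.3441
Step 4: Sum = 0.2025 + 3.4969 + 7.3441 = 11.0435
Step 5: Delta E = sqrt(11.0435) = 3.32

3.32 Delta E


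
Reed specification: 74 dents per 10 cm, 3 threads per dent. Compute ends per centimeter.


Formula: EPC = (dents per 10 cm * ends per dent) / 10
Step 1: Total ends per 10 cm = 74 * 3 = 222
Step 2: EPC = 222 / 10 = 22.2 ends/cm

22.2 ends/cm


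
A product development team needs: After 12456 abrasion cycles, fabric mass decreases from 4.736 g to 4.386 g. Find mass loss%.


Formula: Mass loss% = ((m_before - m_after) / m_before) * 100
Step 1: Mass loss = 4.736 - 4.386 = 0.35 g
Step 2: Ratio = 0.35 / 4.736 = 0.073902
Step 3: Mass loss% = 0.073902 * 100 = 7.3902% ≈ 7.39%

7.39%


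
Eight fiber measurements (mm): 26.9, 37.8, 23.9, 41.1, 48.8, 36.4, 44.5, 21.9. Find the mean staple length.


Formula: Mean = sum of lengths / count
Sum = 26.9 + 37.8 + 23.9 + 41.1 + 48.8 + 36.4 + 44.5 + 21.9
Sum = 281.3 mm
Mean = 281.3 / 8 = 35.16 mm

35.16 mm


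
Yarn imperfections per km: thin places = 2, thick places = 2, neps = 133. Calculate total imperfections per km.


Formula: Total = thin places + thick places + neps
Total = 2 + 2 + 133
Total = 137 imperfections/km

137 imperfections/km


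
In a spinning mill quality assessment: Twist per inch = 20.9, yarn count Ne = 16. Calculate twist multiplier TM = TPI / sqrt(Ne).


Formula: TM = TPI / sqrt(Ne)
Step 1: sqrt(Ne) = sqrt(16) = 4
Step 2: TM = 20.9 / 4 = 5.23

5.23 TM


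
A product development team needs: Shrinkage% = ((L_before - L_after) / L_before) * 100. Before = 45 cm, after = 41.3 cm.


Formula: Shrinkage% = ((L_before - L_after) / L_before) * 100
Step 1: Shrinkage = 45 - 41.3 = 3.7 cm
Step 2: Shrinkage% = (3.7 / 45) * 100
Step 3: Shrinkage% = 0.082222 * 100 = 8.2222% ≈ 8.2%

8.2%


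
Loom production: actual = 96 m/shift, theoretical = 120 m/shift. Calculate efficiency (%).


Formula: Efficiency% = (Actual output / Theoretical output) * 100
Efficiency% = (96 / 120) * 100
Efficiency% = 0.8 * 100 = 80.0%

80.0%


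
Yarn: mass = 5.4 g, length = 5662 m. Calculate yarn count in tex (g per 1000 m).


Formula: Tex = (mass_g / length_m) * 1000
Substituting: Tex = (5.4 / 5662) * 1000
Intermediate: 5.4 / 5662 = 0.00095373 g/m
Tex = 0.00095373 * 1000 = 0.95 tex

0.95 tex


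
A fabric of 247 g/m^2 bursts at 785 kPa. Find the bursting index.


Formula: Bursting Index = Bursting Strength / Fabric GSM
BI = 785 kPa / 247 g/m^2
BI = 3.178 kPa/(g/m^2)

3.178 kPa/(g/m^2)


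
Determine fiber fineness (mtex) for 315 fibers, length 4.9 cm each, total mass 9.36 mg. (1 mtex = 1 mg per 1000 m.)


Formula: fineness (mtex) = mass (mg) / total length (km) = (mass_mg / total_length_m) * 1000
Step 1: Convert fiber length: 4.9 cm = 0.049 m
Step 2: Total fiber length = 315 * 0.049 = 15.435 m
Step 3: Linear density = 9.36 mg / 15.435 m = 0.6064 mg/m
Step 4: fineness = 0.6064 * 1000 = 606.4 mtex

606.4 mtex


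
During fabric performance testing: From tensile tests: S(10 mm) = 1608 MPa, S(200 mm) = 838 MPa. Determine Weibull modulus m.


Formula: m = ln(L1/L2) / ln(S2/S1)
Step 1: ln(L1/L2) = ln(10/200) = -2.99573
Step 2: S2/S1 = 838/1608 = 0.52114
Step 3: ln(S2/S1) = ln(0.52114) = -0.65174
Step 4: m = -2.99573 / -0.65174 = 4.60

4.60 (Weibull m)


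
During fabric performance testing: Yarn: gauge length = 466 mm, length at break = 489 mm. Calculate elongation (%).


Formula: Elongation (%) = ((L_break - L0) / L0) * 100
Step 1: Extension = 489 - 466 = 23 mm
Step 2: Elongation = (23 / 466) * 100
Step 3: Elongation = 0.049356 * 100 = 4.9356% ≈ 4.9%

4.9%


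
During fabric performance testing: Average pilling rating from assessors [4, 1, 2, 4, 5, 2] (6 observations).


Formula: Mean = sum / count
Sum = 4 + 1 + 2 + 4 + 5 + 2 = 18
Mean = 18 / 6 = 3.0

3.0


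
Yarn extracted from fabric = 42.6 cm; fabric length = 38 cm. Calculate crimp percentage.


Formula: Crimp% = ((L_yarn - L_fabric) / L_fabric) * 100
Step 1: Extension = 42.6 - 38 = 4.6 cm
Step 2: Crimp% = (4.6 / 38) * 100
Step 3: Crimp% = 0.121053 * 100 = 12.1053% ≈ 12.1%

12.1%


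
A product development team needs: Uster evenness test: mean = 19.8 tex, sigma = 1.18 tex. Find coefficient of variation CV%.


Formula: CV% = (standard deviation / mean) * 100
Step 1: Ratio = 1.18 / 19.8 = 0.059596
Step 2: CV% = 0.059596 * 100 = 5.9596% ≈ 6.0%

6.0%


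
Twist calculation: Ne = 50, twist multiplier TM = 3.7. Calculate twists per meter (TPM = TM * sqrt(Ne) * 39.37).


Formula: TPM = TM * sqrt(Ne) * 39.37
Step 1: sqrt(Ne) = sqrt(50) = 7.0711
Step 2: TM * sqrt(Ne) = 3.7 * 7.0711 = 26.1631
Step 3: TPM = 26.1631 * 39.37 = 1030 twists/m

1030 twists/m


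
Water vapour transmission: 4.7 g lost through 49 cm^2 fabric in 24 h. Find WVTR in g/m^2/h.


Formula: WVTR = mass_loss / (area * time)
Step 1: Convert area: 49 cm^2 = 0.0049 m^2
Step 2: WVTR = 4.7 g / (0.0049 m^2 * 24 h)
Step 3: WVTR = 4.7 / 0.1176 = 40.0 g/m^2/h

40.0 g/m^2/h


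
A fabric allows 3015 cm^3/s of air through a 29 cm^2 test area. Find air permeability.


Formula: Air Permeability = Airflow / Test Area
AP = 3015 cm^3/s / 29 cm^2
AP = 104.0 cm^3/s/cm^2

104.0 cm^3/s/cm^2


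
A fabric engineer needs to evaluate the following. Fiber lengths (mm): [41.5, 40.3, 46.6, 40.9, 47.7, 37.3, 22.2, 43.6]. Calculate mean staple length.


Formula: Mean = sum of lengths / count
Sum = 41.5 + 40.3 + 46.6 + 40.9 + 47.7 + 37.3 + 22.2 + 43.6
Sum = 320.1 mm
Mean = 320.1 / 8 = 40.01 mm

40.01 mm


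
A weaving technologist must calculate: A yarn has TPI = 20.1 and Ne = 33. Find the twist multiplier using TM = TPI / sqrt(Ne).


Formula: TM = TPI / sqrt(Ne)
Step 1: sqrt(Ne) = sqrt(33) = 5.7446
Step 2: TM = 20.1 / 5.7446 = 3.50

3.50 TM


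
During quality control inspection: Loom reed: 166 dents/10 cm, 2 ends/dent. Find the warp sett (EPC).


Formula: EPC = (dents per 10 cm * ends per dent) / 10
Step 1: Total ends per 10 cm = 166 * 2 = 332
Step 2: EPC = 332 / 10 = 33.2 ends/cm

33.2 ends/cm


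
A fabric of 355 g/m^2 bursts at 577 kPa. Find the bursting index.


Formula: Bursting Index = Bursting Strength / Fabric GSM
BI = 577 kPa / 355 g/m^2
BI = 1.625 kPa/(g/m^2)

1.625 kPa/(g/m^2)


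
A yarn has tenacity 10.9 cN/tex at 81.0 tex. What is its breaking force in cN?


Formula: Breaking force = Tenacity * Linear density
F = 10.9 cN/tex * 81.0 tex
F = 882.90 cN

882.90 cN


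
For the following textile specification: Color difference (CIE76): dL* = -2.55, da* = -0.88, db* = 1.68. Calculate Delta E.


Formula: Delta E = sqrt(dL*^2 + da*^2 + db*^2)
Step 1: dL*^2 = (-2.55)^2 = 6.5025
Step 2: da*^2 = (-0.88)^2 = 0.7744
Step 3: db*^2 = 1.68^2 = 2.8224
Step 4: Sum = 6.5025 + 0.7744 + 2.8224 = 10.0993
Step 5: Delta E = sqrt(10.0993) = 3.18

3.18 Delta E


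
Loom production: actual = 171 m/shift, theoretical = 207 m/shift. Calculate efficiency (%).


Formula: Efficiency% = (Actual output / Theoretical output) * 100
Efficiency% = (171 / 207) * 100
Efficiency% = 0.826087 * 100 = 82.6087% ≈ 82.6%

82.6%


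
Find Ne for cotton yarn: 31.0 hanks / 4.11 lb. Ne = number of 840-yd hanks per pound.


Formula: Ne = hanks / mass_lb
Substituting: Ne = 31.0 / 4.11
Ne = 7.5

7.5 Ne


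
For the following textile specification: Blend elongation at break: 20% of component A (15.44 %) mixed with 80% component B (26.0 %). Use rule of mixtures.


Formula: Blend property = (fraction_A * property_A) + (fraction_B * property_B)
Step 1: Contribution A = 20/100 * 15.44 % = 3.088 %
Step 2: Contribution B = 80/100 * 26.0 % = 20.8 %
Step 3: Blend elongation at break = 3.088 + 20.8 = 23.888 %

23.888 %


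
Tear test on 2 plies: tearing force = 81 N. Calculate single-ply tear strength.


Formula: Per-ply strength = Total force / Number of plies
Per-ply = 81 N / 2
Per-ply = 40.5 N

40.5 N


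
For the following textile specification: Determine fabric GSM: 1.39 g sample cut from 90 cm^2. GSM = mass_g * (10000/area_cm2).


Formula: GSM = mass_g / area_m2
Step 1: Convert area: 90 cm^2 = 90 / 10000 = 0.009 m^2
Step 2: GSM = 1.39 g / 0.009 m^2 = 154.4 g/m^2

154.4 g/m^2


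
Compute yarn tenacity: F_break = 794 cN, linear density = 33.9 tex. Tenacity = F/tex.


Formula: Tenacity = Breaking force / Linear density
Tenacity = 794 cN / 33.9 tex
Tenacity = 23.42 cN/tex

23.42 cN/tex


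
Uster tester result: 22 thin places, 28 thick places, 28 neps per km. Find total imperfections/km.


Formula: Total = thin places + thick places + neps
Total = 22 + 28 + 28
Total = 78 imperfections/km

78 imperfections/km


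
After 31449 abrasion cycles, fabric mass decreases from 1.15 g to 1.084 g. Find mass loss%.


Formula: Mass loss% = ((m_before - m_after) / m_before) * 100
Step 1: Mass loss = 1.15 - 1.084 = 0.066 g
Step 2: Ratio = 0.066 / 1.15 = 0.0573913
Step 3: Mass loss% = 0.0573913 * 100 = 5.73913% ≈ 5.74%

5.74%


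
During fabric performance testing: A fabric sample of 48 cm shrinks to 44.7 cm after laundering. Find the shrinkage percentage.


Formula: Shrinkage% = ((L_before - L_after) / L_before) * 100
Step 1: Shrinkage = 48 - 44.7 = 3.3 cm
Step 2: Shrinkage% = (3.3 / 48) * 100
Step 3: Shrinkage% = 0.06875 * 100 = 6.875% ≈ 6.9%

6.9%


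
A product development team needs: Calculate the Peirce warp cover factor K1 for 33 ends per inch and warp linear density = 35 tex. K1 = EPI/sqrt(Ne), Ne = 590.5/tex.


Formula: K1 = EPI / sqrt(Ne), with Ne = 590.5 / tex_warp
Step 1: Ne = 590.5 / 35 = 16.871
Step 2: sqrt(Ne) = sqrt(16.871) = 4.1074
Step 3: K1 = 33 / 4.1074 = 8.0

8.0


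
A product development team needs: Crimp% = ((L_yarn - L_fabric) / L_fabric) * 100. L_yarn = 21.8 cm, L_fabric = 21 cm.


Formula: Crimp% = ((L_yarn - L_fabric) / L_fabric) * 100
Step 1: Extension = 21.8 - 21 = 0.8 cm
Step 2: Crimp% = (0.8 / 21) * 100
Step 3: Crimp% = 0.038095 * 100 = 3.8095% ≈ 3.8%

3.8%


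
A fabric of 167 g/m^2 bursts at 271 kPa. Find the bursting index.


Formula: Bursting Index = Bursting Strength / Fabric GSM
BI = 271 kPa / 167 g/m^2
BI = 1.623 kPa/(g/m^2)

1.623 kPa/(g/m^2)


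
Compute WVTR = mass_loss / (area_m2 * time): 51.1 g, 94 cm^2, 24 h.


Formula: WVTR = mass_loss / (area * time)
Step 1: Convert area: 94 cm^2 = 0.0094 m^2
Step 2: WVTR = 51.1 g / (0.0094 m^2 * 24 h)
Step 3: WVTR = 51.1 / 0.2256 = 226.5 g/m^2/h

226.5 g/m^2/h


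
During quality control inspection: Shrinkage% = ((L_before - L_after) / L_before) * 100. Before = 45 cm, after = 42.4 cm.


Formula: Shrinkage% = ((L_before - L_after) / L_before) * 100
Step 1: Shrinkage = 45 - 42.4 = 2.6 cm
Step 2: Shrinkage% = (2.6 / 45) * 100
Step 3: Shrinkage% = 0.057778 * 100 = 5.7778% ≈ 5.8%

5.8%


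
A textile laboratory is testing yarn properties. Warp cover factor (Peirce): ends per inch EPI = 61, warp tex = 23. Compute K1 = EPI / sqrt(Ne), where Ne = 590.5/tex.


Formula: K1 = EPI / sqrt(Ne), with Ne = 590.5 / tex_warp
Step 1: Ne = 590.5 / 23 = 25.674
Step 2: sqrt(Ne) = sqrt(25.674) = 5.067
Step 3: K1 = 61 / 5.067 = 12.0

12.0


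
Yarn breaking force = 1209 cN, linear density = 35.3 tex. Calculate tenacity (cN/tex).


Formula: Tenacity = Breaking force / Linear density
Tenacity = 1209 cN / 35.3 tex
Tenacity = 34.25 cN/tex

34.25 cN/tex


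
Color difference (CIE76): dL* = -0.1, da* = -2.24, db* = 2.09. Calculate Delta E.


Formula: Delta E = sqrt(dL*^2 + da*^2 + db*^2)
Step 1: dL*^2 = (-0.1)^2 = 0.01
Step 2: da*^2 = (-2.24)^2 = 5.0176
Step 3: db*^2 = 2.09^2 = 4.3681
Step 4: Sum = 0.01 + 5.0176 + 4.3681 = 9.3957
Step 5: Delta E = sqrt(9.3957) = 3.07

3.07 Delta E


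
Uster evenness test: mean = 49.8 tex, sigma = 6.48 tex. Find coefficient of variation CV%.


Formula: CV% = (standard deviation / mean) * 100
Step 1: Ratio = 6.48 / 49.8 = 0.13012
Step 2: CV% = 0.13012 * 100 = 13.012% ≈ 13.0%

13.0%


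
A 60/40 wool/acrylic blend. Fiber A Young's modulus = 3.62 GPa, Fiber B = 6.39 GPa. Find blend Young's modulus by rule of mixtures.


Formula: Blend property = (fraction_A * property_A) + (fraction_B * property_B)
Step 1: Contribution A = 60/100 * 3.62 GPa = 2.172 GPa
Step 2: Contribution B = 40/100 * 6.39 GPa = 2.556 GPa
Step 3: Blend Young's modulus = 2.172 + 2.556 = 4.728 GPa

4.728 GPa


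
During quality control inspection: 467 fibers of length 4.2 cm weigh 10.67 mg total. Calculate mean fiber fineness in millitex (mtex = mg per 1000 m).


Formula: fineness (mtex) = mass (mg) / total length (km) = (mass_mg / total_length_m) * 1000
Step 1: Convert fiber length: 4.2 cm = 0.042 m
Step 2: Total fiber length = 467 * 0.042 = 19.614 m
Step 3: Linear density = 10.67 mg / 19.614 m = 0.5440 mg/m
Step 4: fineness = 0.5440 * 1000 = 544.0 mtex

544.0 mtex


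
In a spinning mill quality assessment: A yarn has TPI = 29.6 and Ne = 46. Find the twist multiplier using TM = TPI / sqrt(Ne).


Formula: TM = TPI / sqrt(Ne)
Step 1: sqrt(Ne) = sqrt(46) = 6.7823
Step 2: TM = 29.6 / 6.7823 = 4.36

4.36 TM


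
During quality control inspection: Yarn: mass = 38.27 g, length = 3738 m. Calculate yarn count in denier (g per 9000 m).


Formula: den = (mass_g / length_m) * 9000
Substituting: den = (38.27 / 3738) * 9000
Intermediate: 38.27 / 3738 = 0.0102381 g/m
den = 0.0102381 * 9000 = 92.1 denier

92.1 denier


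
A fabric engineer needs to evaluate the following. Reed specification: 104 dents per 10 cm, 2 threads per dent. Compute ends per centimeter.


Formula: EPC = (dents per 10 cm * ends per dent) / 10
Step 1: Total ends per 10 cm = 104 * 2 = 208
Step 2: EPC = 208 / 10 = 20.8 ends/cm

20.8 ends/cm


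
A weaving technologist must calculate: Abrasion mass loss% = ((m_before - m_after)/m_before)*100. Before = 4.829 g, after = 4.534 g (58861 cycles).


Formula: Mass loss% = ((m_before - m_after) / m_before) * 100
Step 1: Mass loss = 4.829 - 4.534 = 0.295 g
Step 2: Ratio = 0.295 / 4.829 = 0.0610893
Step 3: Mass loss% = 0.0610893 * 100 = 6.10893% ≈ 6.11%

6.11%


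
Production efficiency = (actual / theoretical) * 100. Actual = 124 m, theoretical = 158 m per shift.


Formula: Efficiency% = (Actual output / Theoretical output) * 100
Efficiency% = (124 / 158) * 100
Efficiency% = 0.78481 * 100 = 78.481% ≈ 78.5%

78.5%


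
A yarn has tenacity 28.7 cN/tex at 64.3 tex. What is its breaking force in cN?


Formula: Breaking force = Tenacity * Linear density
F = 28.7 cN/tex * 64.3 tex
F = 1845.41 cN

1845.41 cN


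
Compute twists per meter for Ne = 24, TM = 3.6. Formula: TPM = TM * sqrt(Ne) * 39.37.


Formula: TPM = TM * sqrt(Ne) * 39.37
Step 1: sqrt(Ne) = sqrt(24) = 4.899
Step 2: TM * sqrt(Ne) = 3.6 * 4.899 = 17.6364
Step 3: TPM = 17.6364 * 39.37 = 694 twists/m

694 twists/m


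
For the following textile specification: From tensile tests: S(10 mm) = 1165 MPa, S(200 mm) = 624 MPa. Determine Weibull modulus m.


Formula: m = ln(L1/L2) / ln(S2/S1)
Step 1: ln(L1/L2) = ln(10/200) = -2.99573
Step 2: S2/S1 = 624/1165 = 0.53562
Step 3: ln(S2/S1) = ln(0.53562) = -0.62433
Step 4: m = -2.99573 / -0.62433 = 4.80

4.80 (Weibull m)


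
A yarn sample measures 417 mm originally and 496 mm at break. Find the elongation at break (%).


Formula: Elongation (%) = ((L_break - L0) / L0) * 100
Step 1: Extension = 496 - 417 = 79 mm
Step 2: Elongation = (79 / 417) * 100
Step 3: Elongation = 0.189448 * 100 = 18.9448% ≈ 18.9%

18.9%


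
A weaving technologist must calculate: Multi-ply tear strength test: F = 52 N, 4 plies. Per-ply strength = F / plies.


Formula: Per-ply strength = Total force / Number of plies
Per-ply = 52 N / 4
Per-ply = 13 N

13 N


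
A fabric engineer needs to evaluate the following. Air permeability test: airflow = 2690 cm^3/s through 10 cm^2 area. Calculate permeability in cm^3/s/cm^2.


Formula: Air Permeability = Airflow / Test Area
AP = 2690 cm^3/s / 10 cm^2
AP = 269.0 cm^3/s/cm^2

269.0 cm^3/s/cm^2


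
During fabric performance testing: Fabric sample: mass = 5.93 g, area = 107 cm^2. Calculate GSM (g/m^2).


Formula: GSM = mass_g / area_m2
Step 1: Convert area: 107 cm^2 = 107 / 10000 = 0.0107 m^2
Step 2: GSM = 5.93 g / 0.0107 m^2 = 554.2 g/m^2

554.2 g/m^2


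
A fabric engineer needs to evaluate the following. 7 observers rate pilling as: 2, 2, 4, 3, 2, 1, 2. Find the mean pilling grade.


Formula: Mean = sum / count
Sum = 2 + 2 + 4 + 3 + 2 + 1 + 2 = 16
Mean = 16 / 7 = 2.3

2.3


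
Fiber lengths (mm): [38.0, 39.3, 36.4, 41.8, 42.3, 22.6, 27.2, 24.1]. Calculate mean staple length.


Formula: Mean = sum of lengths / count
Sum = 38.0 + 39.3 + 36.4 + 41.8 + 42.3 + 22.6 + 27.2 + 24.1
Sum = 271.7 mm
Mean = 271.7 / 8 = 33.96 mm

33.96 mm


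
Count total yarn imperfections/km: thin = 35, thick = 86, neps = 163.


Formula: Total = thin places + thick places + neps
Total = 35 + 86 + 163
Total = 284 imperfections/km

284 imperfections/km


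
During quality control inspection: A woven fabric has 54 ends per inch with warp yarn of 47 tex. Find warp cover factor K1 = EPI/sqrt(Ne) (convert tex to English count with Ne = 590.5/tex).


Formula: K1 = EPI / sqrt(Ne), with Ne = 590.5 / tex_warp
Step 1: Ne = 590.5 / 47 = 12.564
Step 2: sqrt(Ne) = sqrt(12.564) = 3.5446
Step 3: K1 = 54 / 3.5446 = 15.2

15.2


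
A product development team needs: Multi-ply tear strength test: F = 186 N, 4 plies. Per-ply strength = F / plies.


Formula: Per-ply strength = Total force / Number of plies
Per-ply = 186 N / 4
Per-ply = 46.5 N

46.5 N


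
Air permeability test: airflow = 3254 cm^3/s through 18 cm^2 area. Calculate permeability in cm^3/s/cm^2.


Formula: Air Permeability = Airflow / Test Area
AP = 3254 cm^3/s / 18 cm^2
AP = 180.8 cm^3/s/cm^2

180.8 cm^3/s/cm^2


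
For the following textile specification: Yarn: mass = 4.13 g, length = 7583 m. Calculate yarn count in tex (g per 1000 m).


Formula: Tex = (mass_g / length_m) * 1000
Substituting: Tex = (4.13 / 7583) * 1000
Intermediate: 4.13 / 7583 = 0.00054464 g/m
Tex = 0.00054464 * 1000 = 0.54 tex

0.54 tex


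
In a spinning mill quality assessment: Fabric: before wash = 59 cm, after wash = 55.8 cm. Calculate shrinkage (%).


Formula: Shrinkage% = ((L_before - L_after) / L_before) * 100
Step 1: Shrinkage = 59 - 55.8 = 3.2 cm
Step 2: Shrinkage% = (3.2 / 59) * 100
Step 3: Shrinkage% = 0.054237 * 100 = 5.4237% ≈ 5.4%

5.4%


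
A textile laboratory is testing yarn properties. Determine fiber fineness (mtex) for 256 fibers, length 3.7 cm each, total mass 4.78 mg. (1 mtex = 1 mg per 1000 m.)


Formula: fineness (mtex) = mass (mg) / total length (km) = (mass_mg / total_length_m) * 1000
Step 1: Convert fiber length: 3.7 cm = 0.037 m
Step 2: Total fiber length = 256 * 0.037 = 9.472 m
Step 3: Linear density = 4.78 mg / 9.472 m = 0.5046 mg/m
Step 4: fineness = 0.5046 * 1000 = 504.6 mtex

504.6 mtex


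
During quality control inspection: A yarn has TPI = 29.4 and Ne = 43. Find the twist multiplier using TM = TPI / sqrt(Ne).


Formula: TM = TPI / sqrt(Ne)
Step 1: sqrt(Ne) = sqrt(43) = 6.5574
Step 2: TM = 29.4 / 6.5574 = 4.48

4.48 TM


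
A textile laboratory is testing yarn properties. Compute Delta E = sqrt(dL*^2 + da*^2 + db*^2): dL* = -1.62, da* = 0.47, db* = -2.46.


Formula: Delta E = sqrt(dL*^2 + da*^2 + db*^2)
Step 1: dL*^2 = (-1.62)^2 = 2.6244
Step 2: da*^2 = 0.47^2 = 0.2209
Step 3: db*^2 = (-2.46)^2 = 6.0516
Step 4: Sum = 2.6244 + 0.2209 + 6.0516 = 8.8969
Step 5: Delta E = sqrt(8.8969) = 2.98

2.98 Delta E


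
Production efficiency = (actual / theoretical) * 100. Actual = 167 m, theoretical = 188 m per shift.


Formula: Efficiency% = (Actual output / Theoretical output) * 100
Efficiency% = (167 / 188) * 100
Efficiency% = 0.888298 * 100 = 88.8298% ≈ 88.8%

88.8%


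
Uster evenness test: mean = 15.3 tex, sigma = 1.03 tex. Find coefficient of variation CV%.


Formula: CV% = (standard deviation / mean) * 100
Step 1: Ratio = 1.03 / 15.3 = 0.06732
Step 2: CV% = 0.06732 * 100 = 6.732% ≈ 6.7%

6.7%


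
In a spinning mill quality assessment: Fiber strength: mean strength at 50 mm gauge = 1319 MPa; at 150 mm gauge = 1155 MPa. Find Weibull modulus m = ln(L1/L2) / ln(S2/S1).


Formula: m = ln(L1/L2) / ln(S2/S1)
Step 1: ln(L1/L2) = ln(50/150) = -1.09861
Step 2: S2/S1 = 1155/1319 = 0.87566
Step 3: ln(S2/S1) = ln(0.87566) = -0.13278
Step 4: m = -1.09861 / -0.13278 = 8.27

8.27 (Weibull m)


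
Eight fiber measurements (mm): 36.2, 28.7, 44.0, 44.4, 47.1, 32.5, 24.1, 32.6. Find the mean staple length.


Formula: Mean = sum of lengths / count
Sum = 36.2 + 28.7 + 44.0 + 44.4 + 47.1 + 32.5 + 24.1 + 32.6
Sum = 289.6 mm
Mean = 289.6 / 8 = 36.20 mm

36.20 mm


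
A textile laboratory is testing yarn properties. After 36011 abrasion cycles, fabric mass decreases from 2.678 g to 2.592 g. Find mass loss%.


Formula: Mass loss% = ((m_before - m_after) / m_before) * 100
Step 1: Mass loss = 2.678 - 2.592 = 0.086 g
Step 2: Ratio = 0.086 / 2.678 = 0.0321135
Step 3: Mass loss% = 0.0321135 * 100 = 3.21135% ≈ 3.21%

3.21%


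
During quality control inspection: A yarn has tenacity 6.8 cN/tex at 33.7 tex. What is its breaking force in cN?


Formula: Breaking force = Tenacity * Linear density
F = 6.8 cN/tex * 33.7 tex
F = 229.16 cN

229.16 cN


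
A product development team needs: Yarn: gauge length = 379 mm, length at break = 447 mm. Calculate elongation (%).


Formula: Elongation (%) = ((L_break - L0) / L0) * 100
Step 1: Extension = 447 - 379 = 68 mm
Step 2: Elongation = (68 / 379) * 100
Step 3: Elongation = 0.17942 * 100 = 17.942% ≈ 17.9%

17.9%


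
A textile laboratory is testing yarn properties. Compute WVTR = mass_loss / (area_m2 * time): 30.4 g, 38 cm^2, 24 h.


Formula: WVTR = mass_loss / (area * time)
Step 1: Convert area: 38 cm^2 = 0.0038 m^2
Step 2: WVTR = 30.4 g / (0.0038 m^2 * 24 h)
Step 3: WVTR = 30.4 / 0.0912 = 333.3 g/m^2/h

333.3 g/m^2/h


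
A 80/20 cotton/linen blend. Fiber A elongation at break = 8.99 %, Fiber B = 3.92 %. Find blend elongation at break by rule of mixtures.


Formula: Blend property = (fraction_A * property_A) + (fraction_B * property_B)
Step 1: Contribution A = 80/100 * 8.99 % = 7.192 %
Step 2: Contribution B = 20/100 * 3.92 % = 0.784 %
Step 3: Blend elongation at break = 7.192 + 0.784 = 7.976 %

7.976 %


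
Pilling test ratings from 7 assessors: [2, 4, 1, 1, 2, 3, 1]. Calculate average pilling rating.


Formula: Mean = sum / count
Sum = 2 + 4 + 1 + 1 + 2 + 3 + 1 = 14
Mean = 14 / 7 = 2.0

2.0


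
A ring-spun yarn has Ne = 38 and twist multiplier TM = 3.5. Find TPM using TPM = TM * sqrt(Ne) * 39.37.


Formula: TPM = TM * sqrt(Ne) * 39.37
Step 1: sqrt(Ne) = sqrt(38) = 6.1644
Step 2: TM * sqrt(Ne) = 3.5 * 6.1644 = 21.5754
Step 3: TPM = 21.5754 * 39.37 = 849 twists/m

849 twists/m


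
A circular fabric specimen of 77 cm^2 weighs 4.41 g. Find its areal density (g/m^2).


Formula: GSM = mass_g / area_m2
Step 1: Convert area: 77 cm^2 = 77 / 10000 = 0.0077 m^2
Step 2: GSM = 4.41 g / 0.0077 m^2 = 572.7 g/m^2

572.7 g/m^2


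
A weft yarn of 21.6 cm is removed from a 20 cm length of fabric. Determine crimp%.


Formula: Crimp% = ((L_yarn - L_fabric) / L_fabric) * 100
Step 1: Extension = 21.6 - 20 = 1.6 cm
Step 2: Crimp% = (1.6 / 20) * 100
Step 3: Crimp% = 0.08 * 100 = 8.0%

8.0%


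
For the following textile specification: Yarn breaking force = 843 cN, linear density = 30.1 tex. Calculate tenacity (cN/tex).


Formula: Tenacity = Breaking force / Linear density
Tenacity = 843 cN / 30.1 tex
Tenacity = 28.01 cN/tex

28.01 cN/tex


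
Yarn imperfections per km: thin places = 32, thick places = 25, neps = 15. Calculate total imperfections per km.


Formula: Total = thin places + thick places + neps
Total = 32 + 25 + 15
Total = 72 imperfections/km

72 imperfections/km


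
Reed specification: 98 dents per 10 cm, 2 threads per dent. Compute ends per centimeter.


Formula: EPC = (dents per 10 cm * ends per dent) / 10
Step 1: Total ends per 10 cm = 98 * 2 = 196
Step 2: EPC = 196 / 10 = 19.6 ends/cm

19.6 ends/cm


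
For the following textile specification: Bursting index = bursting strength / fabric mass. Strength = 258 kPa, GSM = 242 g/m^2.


Formula: Bursting Index = Bursting Strength / Fabric GSM
BI = 258 kPa / 242 g/m^2
BI = 1.066 kPa/(g/m^2)

1.066 kPa/(g/m^2)


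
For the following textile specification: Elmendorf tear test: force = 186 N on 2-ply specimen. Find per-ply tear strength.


Formula: Per-ply strength = Total force / Number of plies
Per-ply = 186 N / 2
Per-ply = 93 N

93 N


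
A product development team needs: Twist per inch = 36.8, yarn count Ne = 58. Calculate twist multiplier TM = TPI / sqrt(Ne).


Formula: TM = TPI / sqrt(Ne)
Step 1: sqrt(Ne) = sqrt(58) = 7.6158
Step 2: TM = 36.8 / 7.6158 = 4.83

4.83 TM


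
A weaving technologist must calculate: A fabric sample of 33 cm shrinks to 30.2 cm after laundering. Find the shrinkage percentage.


Formula: Shrinkage% = ((L_before - L_after) / L_before) * 100
Step 1: Shrinkage = 33 - 30.2 = 2.8 cm
Step 2: Shrinkage% = (2.8 / 33) * 100
Step 3: Shrinkage% = 0.084848 * 100 = 8.4848% ≈ 8.5%

8.5%


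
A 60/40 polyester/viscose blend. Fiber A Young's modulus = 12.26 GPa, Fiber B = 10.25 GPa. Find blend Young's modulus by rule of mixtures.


Formula: Blend property = (fraction_A * property_A) + (fraction_B * property_B)
Step 1: Contribution A = 60/100 * 12.26 GPa = 7.356 GPa
Step 2: Contribution B = 40/100 * 10.25 GPa = 4.1 GPa
Step 3: Blend Young's modulus = 7.356 + 4.1 = 11.456 GPa

11.456 GPa
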